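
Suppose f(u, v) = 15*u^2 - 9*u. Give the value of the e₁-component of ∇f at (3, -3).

(∇f)_1 = ∂f/∂u = 30*u - 9
At (3, -3): 81.

81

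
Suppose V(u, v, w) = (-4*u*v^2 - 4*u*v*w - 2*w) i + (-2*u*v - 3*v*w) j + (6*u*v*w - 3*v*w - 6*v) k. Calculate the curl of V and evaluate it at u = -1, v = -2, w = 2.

(∇×V)₁ = ∂V₃/∂v − ∂V₂/∂w = 6*u*w + 3*v - 3*w - 6
(∇×V)₂ = ∂V₁/∂w − ∂V₃/∂u = -4*u*v - 6*v*w - 2
(∇×V)₃ = ∂V₂/∂u − ∂V₁/∂v = 8*u*v + 4*u*w - 2*v
∇×V = (6*u*w + 3*v - 3*w - 6, -4*u*v - 6*v*w - 2, 8*u*v + 4*u*w - 2*v)
At (-1, -2, 2): (-30, 14, 12).

(-30, 14, 12)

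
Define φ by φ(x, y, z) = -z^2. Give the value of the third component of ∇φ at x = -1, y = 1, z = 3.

(∇φ)_3 = ∂φ/∂z = -2*z
At (-1, 1, 3): -6.

-6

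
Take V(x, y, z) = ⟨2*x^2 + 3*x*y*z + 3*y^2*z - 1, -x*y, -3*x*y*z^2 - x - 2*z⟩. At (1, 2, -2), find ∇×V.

(-12, 43, 28)

(∇×V)₁ = ∂V₃/∂y − ∂V₂/∂z = -3*x*z^2
(∇×V)₂ = ∂V₁/∂z − ∂V₃/∂x = 3*x*y + 3*y^2 + 3*y*z^2 + 1
(∇×V)₃ = ∂V₂/∂x − ∂V₁/∂y = -3*x*z - 6*y*z - y
∇×V = (-3*x*z^2, 3*x*y + 3*y^2 + 3*y*z^2 + 1, -3*x*z - 6*y*z - y)
At (1, 2, -2): (-12, 43, 28).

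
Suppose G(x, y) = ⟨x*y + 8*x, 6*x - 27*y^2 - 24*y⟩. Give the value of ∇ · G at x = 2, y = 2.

∂G₁/∂x = y + 8
∂G₂/∂y = -54*y - 24
∇·G = -53*y - 16
At (2, 2): -122.

-122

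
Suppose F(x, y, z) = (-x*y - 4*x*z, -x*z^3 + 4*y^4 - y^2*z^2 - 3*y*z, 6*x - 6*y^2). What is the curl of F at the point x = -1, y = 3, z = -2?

(-75, -2, 7)

(∇×F)₁ = ∂F₃/∂y − ∂F₂/∂z = 3*x*z^2 + 2*y^2*z - 9*y
(∇×F)₂ = ∂F₁/∂z − ∂F₃/∂x = -4*x - 6
(∇×F)₃ = ∂F₂/∂x − ∂F₁/∂y = x - z^3
∇×F = (3*x*z^2 + 2*y^2*z - 9*y, -4*x - 6, x - z^3)
At (-1, 3, -2): (-75, -2, 7).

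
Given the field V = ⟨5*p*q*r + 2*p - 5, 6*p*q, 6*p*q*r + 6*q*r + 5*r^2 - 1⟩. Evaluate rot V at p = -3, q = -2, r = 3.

(∇×V)₁ = ∂V₃/∂q − ∂V₂/∂r = 6*p*r + 6*r
(∇×V)₂ = ∂V₁/∂r − ∂V₃/∂p = 5*p*q - 6*q*r
(∇×V)₃ = ∂V₂/∂p − ∂V₁/∂q = -5*p*r + 6*q
∇×V = (6*p*r + 6*r, 5*p*q - 6*q*r, -5*p*r + 6*q)
At (-3, -2, 3): (-36, 66, 33).

(-36, 66, 33)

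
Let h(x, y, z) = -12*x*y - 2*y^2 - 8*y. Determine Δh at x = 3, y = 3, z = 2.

∂²h/∂x² = 0
∂²h/∂y² = -4
∂²h/∂z² = 0
∇²h = -4
At (3, 3, 2): -4.

-4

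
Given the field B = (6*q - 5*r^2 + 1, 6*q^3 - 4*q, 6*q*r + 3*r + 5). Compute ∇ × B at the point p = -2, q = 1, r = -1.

(∇×B)₁ = ∂B₃/∂q − ∂B₂/∂r = 6*r
(∇×B)₂ = ∂B₁/∂r − ∂B₃/∂p = -10*r
(∇×B)₃ = ∂B₂/∂p − ∂B₁/∂q = -6
∇×B = (6*r, -10*r, -6)
At (-2, 1, -1): (-6, 10, -6).

(-6, 10, -6)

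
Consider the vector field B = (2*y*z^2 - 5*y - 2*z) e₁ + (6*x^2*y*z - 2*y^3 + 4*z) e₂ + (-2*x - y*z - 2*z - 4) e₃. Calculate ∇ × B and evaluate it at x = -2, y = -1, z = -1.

(21, 4, -21)

(∇×B)₁ = ∂B₃/∂y − ∂B₂/∂z = -6*x^2*y - z - 4
(∇×B)₂ = ∂B₁/∂z − ∂B₃/∂x = 4*y*z
(∇×B)₃ = ∂B₂/∂x − ∂B₁/∂y = 12*x*y*z - 2*z^2 + 5
∇×B = (-6*x^2*y - z - 4, 4*y*z, 12*x*y*z - 2*z^2 + 5)
At (-2, -1, -1): (21, 4, -21).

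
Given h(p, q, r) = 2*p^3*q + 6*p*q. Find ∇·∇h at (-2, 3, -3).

∂²h/∂p² = 12*p*q
∂²h/∂q² = 0
∂²h/∂r² = 0
∇²h = 12*p*q
At (-2, 3, -3): -72.

-72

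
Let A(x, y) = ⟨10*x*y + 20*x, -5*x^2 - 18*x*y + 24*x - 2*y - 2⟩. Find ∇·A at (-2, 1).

∂A₁/∂x = 10*y + 20
∂A₂/∂y = -18*x - 2
∇·A = -18*x + 10*y + 18
At (-2, 1): 64.

64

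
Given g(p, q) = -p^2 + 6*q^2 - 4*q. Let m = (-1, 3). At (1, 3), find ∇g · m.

98

∂g/∂p = -2*p
∂g/∂q = 12*q - 4
∇g at (1, 3) = (-2, 32)
∇g · m = (-2)(-1) + (32)(3) = 98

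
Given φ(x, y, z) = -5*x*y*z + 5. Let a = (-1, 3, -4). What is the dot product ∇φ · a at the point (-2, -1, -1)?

15

∂φ/∂x = -5*y*z
∂φ/∂y = -5*x*z
∂φ/∂z = -5*x*y
∇φ at (-2, -1, -1) = (-5, -10, -10)
∇φ · a = (-5)(-1) + (-10)(3) + (-10)(-4) = 15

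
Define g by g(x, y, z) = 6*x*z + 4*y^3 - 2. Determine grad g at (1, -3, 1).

(6, 108, 6)

∂g/∂x = 6*z
∂g/∂y = 12*y^2
∂g/∂z = 6*x
∇g = (6*z, 12*y^2, 6*x)
At (1, -3, 1): (6, 108, 6).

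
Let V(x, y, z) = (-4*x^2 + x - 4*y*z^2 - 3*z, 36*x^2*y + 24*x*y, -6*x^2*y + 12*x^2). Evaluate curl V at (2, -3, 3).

(-24, -51, -468)

(∇×V)₁ = ∂V₃/∂y − ∂V₂/∂z = -6*x^2
(∇×V)₂ = ∂V₁/∂z − ∂V₃/∂x = 12*x*y - 24*x - 8*y*z - 3
(∇×V)₃ = ∂V₂/∂x − ∂V₁/∂y = 72*x*y + 24*y + 4*z^2
∇×V = (-6*x^2, 12*x*y - 24*x - 8*y*z - 3, 72*x*y + 24*y + 4*z^2)
At (2, -3, 3): (-24, -51, -468).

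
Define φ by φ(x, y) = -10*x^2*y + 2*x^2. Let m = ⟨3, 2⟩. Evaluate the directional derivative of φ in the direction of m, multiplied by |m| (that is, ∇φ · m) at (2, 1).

∂φ/∂x = -20*x*y + 4*x
∂φ/∂y = -10*x^2
∇φ at (2, 1) = (-32, -40)
∇φ · m = (-32)(3) + (-40)(2) = -176

-176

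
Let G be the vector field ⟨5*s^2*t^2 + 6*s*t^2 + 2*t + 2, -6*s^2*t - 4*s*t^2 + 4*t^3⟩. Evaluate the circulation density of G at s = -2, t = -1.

-14

∂G₂/∂s = -12*s*t - 4*t^2
∂G₁/∂t = 10*s^2*t + 12*s*t + 2
Scalar curl = -10*s^2*t - 24*s*t - 4*t^2 - 2
At (-2, -1): -14.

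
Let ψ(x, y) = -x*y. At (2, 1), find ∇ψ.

∂ψ/∂x = -y
∂ψ/∂y = -x
∇ψ = (-y, -x)
At (2, 1): (-1, -2).

(-1, -2)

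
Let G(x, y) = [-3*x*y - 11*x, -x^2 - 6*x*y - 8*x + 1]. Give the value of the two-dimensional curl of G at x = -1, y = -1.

-3

∂G₂/∂x = -2*x - 6*y - 8
∂G₁/∂y = -3*x
Scalar curl = x - 6*y - 8
At (-1, -1): -3.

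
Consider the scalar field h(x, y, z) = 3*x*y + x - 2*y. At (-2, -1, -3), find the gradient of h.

(-2, -8, 0)

∂h/∂x = 3*y + 1
∂h/∂y = 3*x - 2
∂h/∂z = 0
∇h = (3*y + 1, 3*x - 2, 0)
At (-2, -1, -3): (-2, -8, 0).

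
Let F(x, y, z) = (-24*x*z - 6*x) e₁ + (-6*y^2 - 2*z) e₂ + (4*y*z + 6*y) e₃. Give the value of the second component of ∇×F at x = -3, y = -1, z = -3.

(∇×F)_2 = ∂F₁/∂z − ∂F₃/∂x
= -24*x − (0)
= -24*x
At (-3, -1, -3): 72.

72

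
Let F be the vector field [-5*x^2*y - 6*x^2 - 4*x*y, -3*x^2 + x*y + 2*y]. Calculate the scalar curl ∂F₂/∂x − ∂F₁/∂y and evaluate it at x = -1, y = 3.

10

∂F₂/∂x = -6*x + y
∂F₁/∂y = -5*x^2 - 4*x
Scalar curl = 5*x^2 - 2*x + y
At (-1, 3): 10.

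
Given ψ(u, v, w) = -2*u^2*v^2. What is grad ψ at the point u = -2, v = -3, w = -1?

(72, 48, 0)

∂ψ/∂u = -4*u*v^2
∂ψ/∂v = -4*u^2*v
∂ψ/∂w = 0
∇ψ = (-4*u*v^2, -4*u^2*v, 0)
At (-2, -3, -1): (72, 48, 0).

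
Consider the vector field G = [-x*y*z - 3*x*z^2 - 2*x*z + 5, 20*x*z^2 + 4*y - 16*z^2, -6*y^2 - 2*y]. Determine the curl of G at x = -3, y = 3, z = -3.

(-494, -39, 189)

(∇×G)₁ = ∂G₃/∂y − ∂G₂/∂z = -40*x*z - 12*y + 32*z - 2
(∇×G)₂ = ∂G₁/∂z − ∂G₃/∂x = -x*y - 6*x*z - 2*x
(∇×G)₃ = ∂G₂/∂x − ∂G₁/∂y = x*z + 20*z^2
∇×G = (-40*x*z - 12*y + 32*z - 2, -x*y - 6*x*z - 2*x, x*z + 20*z^2)
At (-3, 3, -3): (-494, -39, 189).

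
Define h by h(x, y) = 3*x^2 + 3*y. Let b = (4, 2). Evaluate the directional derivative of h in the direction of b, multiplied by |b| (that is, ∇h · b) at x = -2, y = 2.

∂h/∂x = 6*x
∂h/∂y = 3
∇h at (-2, 2) = (-12, 3)
∇h · b = (-12)(4) + (3)(2) = -42

-42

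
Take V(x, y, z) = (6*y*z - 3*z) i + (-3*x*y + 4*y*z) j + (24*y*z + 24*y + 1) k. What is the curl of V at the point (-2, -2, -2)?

(∇×V)₁ = ∂V₃/∂y − ∂V₂/∂z = -4*y + 24*z + 24
(∇×V)₂ = ∂V₁/∂z − ∂V₃/∂x = 6*y - 3
(∇×V)₃ = ∂V₂/∂x − ∂V₁/∂y = -3*y - 6*z
∇×V = (-4*y + 24*z + 24, 6*y - 3, -3*y - 6*z)
At (-2, -2, -2): (-16, -15, 18).

(-16, -15, 18)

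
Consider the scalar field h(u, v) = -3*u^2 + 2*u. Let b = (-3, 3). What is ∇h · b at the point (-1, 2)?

∂h/∂u = -6*u + 2
∂h/∂v = 0
∇h at (-1, 2) = (8, 0)
∇h · b = (8)(-3) + (0)(3) = -24

-24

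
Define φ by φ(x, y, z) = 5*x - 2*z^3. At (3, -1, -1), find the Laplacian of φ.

12

∂²φ/∂x² = 0
∂²φ/∂y² = 0
∂²φ/∂z² = -12*z
∇²φ = -12*z
At (3, -1, -1): 12.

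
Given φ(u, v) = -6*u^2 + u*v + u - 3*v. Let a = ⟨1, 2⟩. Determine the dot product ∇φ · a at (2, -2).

-27

∂φ/∂u = -12*u + v + 1
∂φ/∂v = u - 3
∇φ at (2, -2) = (-25, -1)
∇φ · a = (-25)(1) + (-1)(2) = -27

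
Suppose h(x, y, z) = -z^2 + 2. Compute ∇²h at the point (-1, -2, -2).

-2

∂²h/∂x² = 0
∂²h/∂y² = 0
∂²h/∂z² = -2
∇²h = -2
At (-1, -2, -2): -2.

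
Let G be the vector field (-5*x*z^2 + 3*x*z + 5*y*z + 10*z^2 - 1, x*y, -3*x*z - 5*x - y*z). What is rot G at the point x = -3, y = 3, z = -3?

(∇×G)₁ = ∂G₃/∂y − ∂G₂/∂z = -z
(∇×G)₂ = ∂G₁/∂z − ∂G₃/∂x = -10*x*z + 3*x + 5*y + 23*z + 5
(∇×G)₃ = ∂G₂/∂x − ∂G₁/∂y = y - 5*z
∇×G = (-z, -10*x*z + 3*x + 5*y + 23*z + 5, y - 5*z)
At (-3, 3, -3): (3, -148, 18).

(3, -148, 18)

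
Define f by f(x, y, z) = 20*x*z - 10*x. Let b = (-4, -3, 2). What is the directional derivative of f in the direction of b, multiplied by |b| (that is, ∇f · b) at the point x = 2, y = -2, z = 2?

-40

∂f/∂x = 20*z - 10
∂f/∂y = 0
∂f/∂z = 20*x
∇f at (2, -2, 2) = (30, 0, 40)
∇f · b = (30)(-4) + (0)(-3) + (40)(2) = -40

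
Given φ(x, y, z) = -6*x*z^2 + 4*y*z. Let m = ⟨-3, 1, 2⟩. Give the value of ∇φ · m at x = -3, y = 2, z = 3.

406

∂φ/∂x = -6*z^2
∂φ/∂y = 4*z
∂φ/∂z = -12*x*z + 4*y
∇φ at (-3, 2, 3) = (-54, 12, 116)
∇φ · m = (-54)(-3) + (12)(1) + (116)(2) = 406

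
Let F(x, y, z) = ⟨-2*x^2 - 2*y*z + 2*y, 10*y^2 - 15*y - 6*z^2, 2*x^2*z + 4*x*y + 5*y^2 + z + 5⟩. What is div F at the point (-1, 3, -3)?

∂F₁/∂x = -4*x
∂F₂/∂y = 20*y - 15
∂F₃/∂z = 2*x^2 + 1
∇·F = 2*x^2 - 4*x + 20*y - 14
At (-1, 3, -3): 52.

52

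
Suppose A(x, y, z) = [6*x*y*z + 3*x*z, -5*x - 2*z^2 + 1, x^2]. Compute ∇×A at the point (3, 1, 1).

(4, 21, -23)

(∇×A)₁ = ∂A₃/∂y − ∂A₂/∂z = 4*z
(∇×A)₂ = ∂A₁/∂z − ∂A₃/∂x = 6*x*y + x
(∇×A)₃ = ∂A₂/∂x − ∂A₁/∂y = -6*x*z - 5
∇×A = (4*z, 6*x*y + x, -6*x*z - 5)
At (3, 1, 1): (4, 21, -23).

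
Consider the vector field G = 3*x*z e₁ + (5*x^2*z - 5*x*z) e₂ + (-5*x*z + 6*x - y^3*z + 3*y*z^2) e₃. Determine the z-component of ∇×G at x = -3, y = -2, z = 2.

(∇×G)_3 = ∂G₂/∂x − ∂G₁/∂y
= 10*x*z - 5*z − (0)
= 10*x*z - 5*z
At (-3, -2, 2): -70.

-70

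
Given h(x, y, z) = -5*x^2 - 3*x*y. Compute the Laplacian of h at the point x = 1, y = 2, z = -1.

∂²h/∂x² = -10
∂²h/∂y² = 0
∂²h/∂z² = 0
∇²h = -10
At (1, 2, -1): -10.

-10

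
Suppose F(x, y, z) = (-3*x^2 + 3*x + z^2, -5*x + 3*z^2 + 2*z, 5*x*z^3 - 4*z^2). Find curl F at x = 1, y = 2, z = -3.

(16, 129, -5)

(∇×F)₁ = ∂F₃/∂y − ∂F₂/∂z = -6*z - 2
(∇×F)₂ = ∂F₁/∂z − ∂F₃/∂x = -5*z^3 + 2*z
(∇×F)₃ = ∂F₂/∂x − ∂F₁/∂y = -5
∇×F = (-6*z - 2, -5*z^3 + 2*z, -5)
At (1, 2, -3): (16, 129, -5).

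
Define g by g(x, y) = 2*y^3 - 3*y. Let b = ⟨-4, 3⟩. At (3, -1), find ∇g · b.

9

∂g/∂x = 0
∂g/∂y = 6*y^2 - 3
∇g at (3, -1) = (0, 3)
∇g · b = (0)(-4) + (3)(3) = 9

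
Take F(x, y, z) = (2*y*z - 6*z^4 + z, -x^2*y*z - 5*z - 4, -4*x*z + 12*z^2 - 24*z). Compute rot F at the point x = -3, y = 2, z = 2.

(∇×F)₁ = ∂F₃/∂y − ∂F₂/∂z = x^2*y + 5
(∇×F)₂ = ∂F₁/∂z − ∂F₃/∂x = 2*y - 24*z^3 + 4*z + 1
(∇×F)₃ = ∂F₂/∂x − ∂F₁/∂y = -2*x*y*z - 2*z
∇×F = (x^2*y + 5, 2*y - 24*z^3 + 4*z + 1, -2*x*y*z - 2*z)
At (-3, 2, 2): (23, -179, 20).

(23, -179, 20)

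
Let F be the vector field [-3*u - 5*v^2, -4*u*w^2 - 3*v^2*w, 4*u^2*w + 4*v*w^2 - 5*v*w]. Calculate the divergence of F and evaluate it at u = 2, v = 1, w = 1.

∂F₁/∂u = -3
∂F₂/∂v = -6*v*w
∂F₃/∂w = 4*u^2 + 8*v*w - 5*v
∇·F = 4*u^2 + 2*v*w - 5*v - 3
At (2, 1, 1): 10.

10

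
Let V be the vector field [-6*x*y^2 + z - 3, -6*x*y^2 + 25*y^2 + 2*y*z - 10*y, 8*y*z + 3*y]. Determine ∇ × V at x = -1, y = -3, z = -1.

(∇×V)₁ = ∂V₃/∂y − ∂V₂/∂z = -2*y + 8*z + 3
(∇×V)₂ = ∂V₁/∂z − ∂V₃/∂x = 1
(∇×V)₃ = ∂V₂/∂x − ∂V₁/∂y = 12*x*y - 6*y^2
∇×V = (-2*y + 8*z + 3, 1, 12*x*y - 6*y^2)
At (-1, -3, -1): (1, 1, -18).

(1, 1, -18)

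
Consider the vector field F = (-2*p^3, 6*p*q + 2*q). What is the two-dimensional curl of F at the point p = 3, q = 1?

∂F₂/∂p = 6*q
∂F₁/∂q = 0
Scalar curl = 6*q
At (3, 1): 6.

6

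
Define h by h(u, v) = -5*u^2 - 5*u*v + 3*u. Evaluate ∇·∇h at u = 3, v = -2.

∂²h/∂u² = -10
∂²h/∂v² = 0
∇²h = -10
At (3, -2): -10.

-10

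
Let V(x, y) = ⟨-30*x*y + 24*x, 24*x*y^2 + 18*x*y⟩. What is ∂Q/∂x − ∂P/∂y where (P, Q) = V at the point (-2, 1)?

-18

∂V₂/∂x = 24*y^2 + 18*y
∂V₁/∂y = -30*x
Scalar curl = 30*x + 24*y^2 + 18*y
At (-2, 1): -18.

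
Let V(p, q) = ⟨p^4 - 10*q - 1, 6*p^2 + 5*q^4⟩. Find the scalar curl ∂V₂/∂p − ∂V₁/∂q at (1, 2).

22

∂V₂/∂p = 12*p
∂V₁/∂q = -10
Scalar curl = 12*p + 10
At (1, 2): 22.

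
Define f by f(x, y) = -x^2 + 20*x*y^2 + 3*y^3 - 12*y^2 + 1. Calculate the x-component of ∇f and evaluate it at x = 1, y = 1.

(∇f)_1 = ∂f/∂x = -2*x + 20*y^2
At (1, 1): 18.

18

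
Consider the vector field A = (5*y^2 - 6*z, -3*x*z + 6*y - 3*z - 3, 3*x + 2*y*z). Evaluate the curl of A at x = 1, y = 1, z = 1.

(∇×A)₁ = ∂A₃/∂y − ∂A₂/∂z = 3*x + 2*z + 3
(∇×A)₂ = ∂A₁/∂z − ∂A₃/∂x = -9
(∇×A)₃ = ∂A₂/∂x − ∂A₁/∂y = -10*y - 3*z
∇×A = (3*x + 2*z + 3, -9, -10*y - 3*z)
At (1, 1, 1): (8, -9, -13).

(8, -9, -13)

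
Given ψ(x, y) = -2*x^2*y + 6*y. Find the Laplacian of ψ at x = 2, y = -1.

4

∂²ψ/∂x² = -4*y
∂²ψ/∂y² = 0
∇²ψ = -4*y
At (2, -1): 4.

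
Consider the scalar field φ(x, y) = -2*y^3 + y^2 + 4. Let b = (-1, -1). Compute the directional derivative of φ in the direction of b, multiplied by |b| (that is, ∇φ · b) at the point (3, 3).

∂φ/∂x = 0
∂φ/∂y = -6*y^2 + 2*y
∇φ at (3, 3) = (0, -48)
∇φ · b = (0)(-1) + (-48)(-1) = 48

48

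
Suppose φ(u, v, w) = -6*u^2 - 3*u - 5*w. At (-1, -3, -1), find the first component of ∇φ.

(∇φ)_1 = ∂φ/∂u = -12*u - 3
At (-1, -3, -1): 9.

9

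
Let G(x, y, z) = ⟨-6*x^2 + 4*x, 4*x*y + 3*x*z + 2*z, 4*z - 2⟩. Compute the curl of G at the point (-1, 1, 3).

(1, 0, 13)

(∇×G)₁ = ∂G₃/∂y − ∂G₂/∂z = -3*x - 2
(∇×G)₂ = ∂G₁/∂z − ∂G₃/∂x = 0
(∇×G)₃ = ∂G₂/∂x − ∂G₁/∂y = 4*y + 3*z
∇×G = (-3*x - 2, 0, 4*y + 3*z)
At (-1, 1, 3): (1, 0, 13).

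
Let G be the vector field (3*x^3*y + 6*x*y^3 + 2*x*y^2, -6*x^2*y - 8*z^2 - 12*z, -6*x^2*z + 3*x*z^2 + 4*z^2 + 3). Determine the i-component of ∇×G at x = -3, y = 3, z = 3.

60

(∇×G)_1 = ∂G₃/∂y − ∂G₂/∂z
= 0 − (-16*z - 12)
= 16*z + 12
At (-3, 3, 3): 60.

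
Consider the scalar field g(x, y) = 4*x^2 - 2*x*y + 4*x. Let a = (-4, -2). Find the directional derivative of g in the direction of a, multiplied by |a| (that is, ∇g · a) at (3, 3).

∂g/∂x = 8*x - 2*y + 4
∂g/∂y = -2*x
∇g at (3, 3) = (22, -6)
∇g · a = (22)(-4) + (-6)(-2) = -76

-76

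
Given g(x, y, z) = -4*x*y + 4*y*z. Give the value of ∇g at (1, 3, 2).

(-12, 4, 12)

∂g/∂x = -4*y
∂g/∂y = -4*x + 4*z
∂g/∂z = 4*y
∇g = (-4*y, -4*x + 4*z, 4*y)
At (1, 3, 2): (-12, 4, 12).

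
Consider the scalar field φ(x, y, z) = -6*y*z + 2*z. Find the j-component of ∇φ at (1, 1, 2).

-12

(∇φ)_2 = ∂φ/∂y = -6*z
At (1, 1, 2): -12.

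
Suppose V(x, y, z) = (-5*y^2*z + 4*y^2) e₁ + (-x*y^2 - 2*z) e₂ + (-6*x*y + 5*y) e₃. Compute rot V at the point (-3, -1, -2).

(25, -11, 27)

(∇×V)₁ = ∂V₃/∂y − ∂V₂/∂z = -6*x + 7
(∇×V)₂ = ∂V₁/∂z − ∂V₃/∂x = -5*y^2 + 6*y
(∇×V)₃ = ∂V₂/∂x − ∂V₁/∂y = -y^2 + 10*y*z - 8*y
∇×V = (-6*x + 7, -5*y^2 + 6*y, -y^2 + 10*y*z - 8*y)
At (-3, -1, -2): (25, -11, 27).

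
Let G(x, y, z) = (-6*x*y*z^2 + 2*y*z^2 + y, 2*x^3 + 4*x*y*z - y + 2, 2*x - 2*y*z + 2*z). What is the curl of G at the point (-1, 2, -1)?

(10, -34, -11)

(∇×G)₁ = ∂G₃/∂y − ∂G₂/∂z = -4*x*y - 2*z
(∇×G)₂ = ∂G₁/∂z − ∂G₃/∂x = -12*x*y*z + 4*y*z - 2
(∇×G)₃ = ∂G₂/∂x − ∂G₁/∂y = 6*x^2 + 6*x*z^2 + 4*y*z - 2*z^2 - 1
∇×G = (-4*x*y - 2*z, -12*x*y*z + 4*y*z - 2, 6*x^2 + 6*x*z^2 + 4*y*z - 2*z^2 - 1)
At (-1, 2, -1): (10, -34, -11).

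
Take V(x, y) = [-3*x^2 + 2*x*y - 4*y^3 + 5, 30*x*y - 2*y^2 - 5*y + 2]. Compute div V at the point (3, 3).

∂V₁/∂x = -6*x + 2*y
∂V₂/∂y = 30*x - 4*y - 5
∇·V = 24*x - 2*y - 5
At (3, 3): 61.

61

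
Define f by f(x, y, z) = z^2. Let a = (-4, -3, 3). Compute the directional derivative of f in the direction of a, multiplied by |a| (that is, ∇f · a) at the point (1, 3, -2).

∂f/∂x = 0
∂f/∂y = 0
∂f/∂z = 2*z
∇f at (1, 3, -2) = (0, 0, -4)
∇f · a = (0)(-4) + (0)(-3) + (-4)(3) = -12

-12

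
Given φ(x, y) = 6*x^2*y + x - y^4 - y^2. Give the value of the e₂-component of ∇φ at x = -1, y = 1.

0

(∇φ)_2 = ∂φ/∂y = 6*x^2 - 4*y^3 - 2*y
At (-1, 1): 0.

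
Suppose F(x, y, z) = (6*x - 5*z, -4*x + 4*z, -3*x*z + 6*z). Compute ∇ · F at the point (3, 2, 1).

∂F₁/∂x = 6
∂F₂/∂y = 0
∂F₃/∂z = -3*x + 6
∇·F = -3*x + 12
At (3, 2, 1): 3.

3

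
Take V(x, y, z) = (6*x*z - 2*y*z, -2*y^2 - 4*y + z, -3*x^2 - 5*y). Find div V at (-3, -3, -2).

-4

∂V₁/∂x = 6*z
∂V₂/∂y = -4*y - 4
∂V₃/∂z = 0
∇·V = -4*y + 6*z - 4
At (-3, -3, -2): -4.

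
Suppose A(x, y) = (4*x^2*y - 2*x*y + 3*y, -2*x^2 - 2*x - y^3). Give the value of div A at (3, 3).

∂A₁/∂x = 8*x*y - 2*y
∂A₂/∂y = -3*y^2
∇·A = 8*x*y - 3*y^2 - 2*y
At (3, 3): 39.

39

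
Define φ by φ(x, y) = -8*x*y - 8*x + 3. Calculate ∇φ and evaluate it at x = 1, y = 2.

(-24, -8)

∂φ/∂x = -8*y - 8
∂φ/∂y = -8*x
∇φ = (-8*y - 8, -8*x)
At (1, 2): (-24, -8).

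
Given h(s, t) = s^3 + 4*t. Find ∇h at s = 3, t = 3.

(27, 4)

∂h/∂s = 3*s^2
∂h/∂t = 4
∇h = (3*s^2, 4)
At (3, 3): (27, 4).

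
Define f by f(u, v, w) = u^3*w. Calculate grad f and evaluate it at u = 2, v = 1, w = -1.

∂f/∂u = 3*u^2*w
∂f/∂v = 0
∂f/∂w = u^3
∇f = (3*u^2*w, 0, u^3)
At (2, 1, -1): (-12, 0, 8).

(-12, 0, 8)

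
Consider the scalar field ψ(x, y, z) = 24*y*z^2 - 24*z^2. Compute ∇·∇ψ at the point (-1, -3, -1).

∂²ψ/∂x² = 0
∂²ψ/∂y² = 0
∂²ψ/∂z² = 48*(y - 1)
∇²ψ = 48*y - 48
At (-1, -3, -1): -192.

-192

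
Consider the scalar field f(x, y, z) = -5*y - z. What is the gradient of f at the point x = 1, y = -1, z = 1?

(0, -5, -1)

∂f/∂x = 0
∂f/∂y = -5
∂f/∂z = -1
∇f = (0, -5, -1)
At (1, -1, 1): (0, -5, -1).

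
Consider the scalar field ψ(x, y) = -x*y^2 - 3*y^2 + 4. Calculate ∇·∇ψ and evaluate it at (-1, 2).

-4

∂²ψ/∂x² = 0
∂²ψ/∂y² = -2*(x + 3)
∇²ψ = -2*x - 6
At (-1, 2): -4.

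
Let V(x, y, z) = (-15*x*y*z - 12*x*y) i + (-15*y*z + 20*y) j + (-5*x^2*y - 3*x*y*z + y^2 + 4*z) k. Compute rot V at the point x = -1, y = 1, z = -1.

(∇×V)₁ = ∂V₃/∂y − ∂V₂/∂z = -5*x^2 - 3*x*z + 17*y
(∇×V)₂ = ∂V₁/∂z − ∂V₃/∂x = -5*x*y + 3*y*z
(∇×V)₃ = ∂V₂/∂x − ∂V₁/∂y = 15*x*z + 12*x
∇×V = (-5*x^2 - 3*x*z + 17*y, -5*x*y + 3*y*z, 15*x*z + 12*x)
At (-1, 1, -1): (9, 2, 3).

(9, 2, 3)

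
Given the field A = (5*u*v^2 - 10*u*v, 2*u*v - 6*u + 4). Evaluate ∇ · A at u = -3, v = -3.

69

∂A₁/∂u = 5*v^2 - 10*v
∂A₂/∂v = 2*u
∇·A = 2*u + 5*v^2 - 10*v
At (-3, -3): 69.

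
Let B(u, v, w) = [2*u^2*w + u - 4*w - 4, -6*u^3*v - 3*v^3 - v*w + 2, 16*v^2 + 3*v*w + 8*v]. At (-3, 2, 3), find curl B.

(83, 14, -324)

(∇×B)₁ = ∂B₃/∂v − ∂B₂/∂w = 33*v + 3*w + 8
(∇×B)₂ = ∂B₁/∂w − ∂B₃/∂u = 2*u^2 - 4
(∇×B)₃ = ∂B₂/∂u − ∂B₁/∂v = -18*u^2*v
∇×B = (33*v + 3*w + 8, 2*u^2 - 4, -18*u^2*v)
At (-3, 2, 3): (83, 14, -324).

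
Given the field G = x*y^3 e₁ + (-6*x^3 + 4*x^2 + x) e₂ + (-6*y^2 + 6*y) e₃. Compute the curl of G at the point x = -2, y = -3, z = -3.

(∇×G)₁ = ∂G₃/∂y − ∂G₂/∂z = -12*y + 6
(∇×G)₂ = ∂G₁/∂z − ∂G₃/∂x = 0
(∇×G)₃ = ∂G₂/∂x − ∂G₁/∂y = -18*x^2 - 3*x*y^2 + 8*x + 1
∇×G = (-12*y + 6, 0, -18*x^2 - 3*x*y^2 + 8*x + 1)
At (-2, -3, -3): (42, 0, -33).

(42, 0, -33)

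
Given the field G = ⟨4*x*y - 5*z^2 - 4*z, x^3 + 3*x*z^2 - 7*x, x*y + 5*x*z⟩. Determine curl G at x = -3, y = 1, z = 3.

(51, -50, 59)

(∇×G)₁ = ∂G₃/∂y − ∂G₂/∂z = -6*x*z + x
(∇×G)₂ = ∂G₁/∂z − ∂G₃/∂x = -y - 15*z - 4
(∇×G)₃ = ∂G₂/∂x − ∂G₁/∂y = 3*x^2 - 4*x + 3*z^2 - 7
∇×G = (-6*x*z + x, -y - 15*z - 4, 3*x^2 - 4*x + 3*z^2 - 7)
At (-3, 1, 3): (51, -50, 59).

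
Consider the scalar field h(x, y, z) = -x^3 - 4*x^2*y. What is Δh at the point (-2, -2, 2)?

28

∂²h/∂x² = -2*(3*x + 4*y)
∂²h/∂y² = 0
∂²h/∂z² = 0
∇²h = -6*x - 8*y
At (-2, -2, 2): 28.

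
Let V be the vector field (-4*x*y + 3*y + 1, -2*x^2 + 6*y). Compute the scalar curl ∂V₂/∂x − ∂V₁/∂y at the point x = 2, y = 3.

-3

∂V₂/∂x = -4*x
∂V₁/∂y = -4*x + 3
Scalar curl = -3
At (2, 3): -3.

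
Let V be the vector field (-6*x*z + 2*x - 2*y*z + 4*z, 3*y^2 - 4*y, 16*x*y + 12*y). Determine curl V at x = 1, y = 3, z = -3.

(∇×V)₁ = ∂V₃/∂y − ∂V₂/∂z = 16*x + 12
(∇×V)₂ = ∂V₁/∂z − ∂V₃/∂x = -6*x - 18*y + 4
(∇×V)₃ = ∂V₂/∂x − ∂V₁/∂y = 2*z
∇×V = (16*x + 12, -6*x - 18*y + 4, 2*z)
At (1, 3, -3): (28, -56, -6).

(28, -56, -6)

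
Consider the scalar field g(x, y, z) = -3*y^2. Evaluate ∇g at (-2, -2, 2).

(0, 12, 0)

∂g/∂x = 0
∂g/∂y = -6*y
∂g/∂z = 0
∇g = (0, -6*y, 0)
At (-2, -2, 2): (0, 12, 0).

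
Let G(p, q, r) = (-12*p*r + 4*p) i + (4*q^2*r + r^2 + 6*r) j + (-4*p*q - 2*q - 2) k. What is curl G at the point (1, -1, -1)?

(-14, -16, 0)

(∇×G)₁ = ∂G₃/∂q − ∂G₂/∂r = -4*p - 4*q^2 - 2*r - 8
(∇×G)₂ = ∂G₁/∂r − ∂G₃/∂p = -12*p + 4*q
(∇×G)₃ = ∂G₂/∂p − ∂G₁/∂q = 0
∇×G = (-4*p - 4*q^2 - 2*r - 8, -12*p + 4*q, 0)
At (1, -1, -1): (-14, -16, 0).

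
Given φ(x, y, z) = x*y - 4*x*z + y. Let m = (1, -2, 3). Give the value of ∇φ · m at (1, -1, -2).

∂φ/∂x = y - 4*z
∂φ/∂y = x + 1
∂φ/∂z = -4*x
∇φ at (1, -1, -2) = (7, 2, -4)
∇φ · m = (7)(1) + (2)(-2) + (-4)(3) = -9

-9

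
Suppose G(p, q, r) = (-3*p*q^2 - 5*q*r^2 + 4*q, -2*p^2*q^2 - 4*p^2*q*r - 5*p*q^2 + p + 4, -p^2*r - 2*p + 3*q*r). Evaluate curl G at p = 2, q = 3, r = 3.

(57, -76, -183)

(∇×G)₁ = ∂G₃/∂q − ∂G₂/∂r = 4*p^2*q + 3*r
(∇×G)₂ = ∂G₁/∂r − ∂G₃/∂p = 2*p*r - 10*q*r + 2
(∇×G)₃ = ∂G₂/∂p − ∂G₁/∂q = -4*p*q^2 - 8*p*q*r + 6*p*q - 5*q^2 + 5*r^2 - 3
∇×G = (4*p^2*q + 3*r, 2*p*r - 10*q*r + 2, -4*p*q^2 - 8*p*q*r + 6*p*q - 5*q^2 + 5*r^2 - 3)
At (2, 3, 3): (57, -76, -183).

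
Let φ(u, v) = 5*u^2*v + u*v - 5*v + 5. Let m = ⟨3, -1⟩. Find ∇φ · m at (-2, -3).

∂φ/∂u = 10*u*v + v
∂φ/∂v = 5*u^2 + u - 5
∇φ at (-2, -3) = (57, 13)
∇φ · m = (57)(3) + (13)(-1) = 158

158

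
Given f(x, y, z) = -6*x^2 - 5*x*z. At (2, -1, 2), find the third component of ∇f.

(∇f)_3 = ∂f/∂z = -5*x
At (2, -1, 2): -10.

-10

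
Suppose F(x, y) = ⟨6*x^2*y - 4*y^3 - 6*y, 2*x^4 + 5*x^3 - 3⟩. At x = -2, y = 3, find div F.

∂F₁/∂x = 12*x*y
∂F₂/∂y = 0
∇·F = 12*x*y
At (-2, 3): -72.

-72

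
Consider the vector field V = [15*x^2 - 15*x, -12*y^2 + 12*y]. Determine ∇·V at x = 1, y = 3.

-45

∂V₁/∂x = 30*x - 15
∂V₂/∂y = -24*y + 12
∇·V = 30*x - 24*y - 3
At (1, 3): -45.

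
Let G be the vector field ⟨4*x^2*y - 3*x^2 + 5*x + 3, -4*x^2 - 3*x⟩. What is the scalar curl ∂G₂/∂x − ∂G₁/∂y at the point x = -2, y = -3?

∂G₂/∂x = -8*x - 3
∂G₁/∂y = 4*x^2
Scalar curl = -4*x^2 - 8*x - 3
At (-2, -3): -3.

-3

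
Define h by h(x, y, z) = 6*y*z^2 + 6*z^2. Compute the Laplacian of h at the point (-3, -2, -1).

∂²h/∂x² = 0
∂²h/∂y² = 0
∂²h/∂z² = 12*(y + 1)
∇²h = 12*y + 12
At (-3, -2, -1): -12.

-12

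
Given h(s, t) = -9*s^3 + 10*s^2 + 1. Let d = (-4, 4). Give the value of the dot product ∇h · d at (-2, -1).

592

∂h/∂s = -27*s^2 + 20*s
∂h/∂t = 0
∇h at (-2, -1) = (-148, 0)
∇h · d = (-148)(-4) + (0)(4) = 592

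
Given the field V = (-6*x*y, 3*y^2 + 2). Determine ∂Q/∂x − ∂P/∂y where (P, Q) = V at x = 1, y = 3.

∂V₂/∂x = 0
∂V₁/∂y = -6*x
Scalar curl = 6*x
At (1, 3): 6.

6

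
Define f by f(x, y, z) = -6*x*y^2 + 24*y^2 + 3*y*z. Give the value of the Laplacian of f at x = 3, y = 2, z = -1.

∂²f/∂x² = 0
∂²f/∂y² = 12*(-x + 4)
∂²f/∂z² = 0
∇²f = -12*x + 48
At (3, 2, -1): 12.

12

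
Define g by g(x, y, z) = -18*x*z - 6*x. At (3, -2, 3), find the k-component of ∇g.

-54

(∇g)_3 = ∂g/∂z = -18*x
At (3, -2, 3): -54.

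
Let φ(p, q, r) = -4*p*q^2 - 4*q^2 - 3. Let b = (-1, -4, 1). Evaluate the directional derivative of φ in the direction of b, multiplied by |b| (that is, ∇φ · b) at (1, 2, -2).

∂φ/∂p = -4*q^2
∂φ/∂q = -8*p*q - 8*q
∂φ/∂r = 0
∇φ at (1, 2, -2) = (-16, -32, 0)
∇φ · b = (-16)(-1) + (-32)(-4) + (0)(1) = 144

144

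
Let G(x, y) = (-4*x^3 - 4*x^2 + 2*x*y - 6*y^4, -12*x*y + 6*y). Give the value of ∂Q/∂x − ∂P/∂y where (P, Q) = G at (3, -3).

∂G₂/∂x = -12*y
∂G₁/∂y = 2*x - 24*y^3
Scalar curl = -2*x + 24*y^3 - 12*y
At (3, -3): -618.

-618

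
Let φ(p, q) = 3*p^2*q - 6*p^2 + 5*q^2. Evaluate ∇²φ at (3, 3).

∂²φ/∂p² = 6*(q - 2)
∂²φ/∂q² = 10
∇²φ = 6*q - 2
At (3, 3): 16.

16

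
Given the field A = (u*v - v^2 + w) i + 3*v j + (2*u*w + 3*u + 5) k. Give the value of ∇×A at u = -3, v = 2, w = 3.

(∇×A)₁ = ∂A₃/∂v − ∂A₂/∂w = 0
(∇×A)₂ = ∂A₁/∂w − ∂A₃/∂u = -2*w - 2
(∇×A)₃ = ∂A₂/∂u − ∂A₁/∂v = -u + 2*v
∇×A = (0, -2*w - 2, -u + 2*v)
At (-3, 2, 3): (0, -8, 7).

(0, -8, 7)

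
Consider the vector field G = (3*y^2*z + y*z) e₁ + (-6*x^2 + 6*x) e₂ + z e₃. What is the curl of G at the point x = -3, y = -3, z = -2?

(0, 24, 8)

(∇×G)₁ = ∂G₃/∂y − ∂G₂/∂z = 0
(∇×G)₂ = ∂G₁/∂z − ∂G₃/∂x = 3*y^2 + y
(∇×G)₃ = ∂G₂/∂x − ∂G₁/∂y = -12*x - 6*y*z - z + 6
∇×G = (0, 3*y^2 + y, -12*x - 6*y*z - z + 6)
At (-3, -3, -2): (0, 24, 8).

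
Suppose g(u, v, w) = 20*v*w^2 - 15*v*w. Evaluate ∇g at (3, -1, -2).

∂g/∂u = 0
∂g/∂v = 20*w^2 - 15*w
∂g/∂w = 40*v*w - 15*v
∇g = (0, 20*w^2 - 15*w, 40*v*w - 15*v)
At (3, -1, -2): (0, 110, 95).

(0, 110, 95)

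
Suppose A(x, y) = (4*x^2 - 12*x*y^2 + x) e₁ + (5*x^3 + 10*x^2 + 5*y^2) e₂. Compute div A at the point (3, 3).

-53

∂A₁/∂x = 8*x - 12*y^2 + 1
∂A₂/∂y = 10*y
∇·A = 8*x - 12*y^2 + 10*y + 1
At (3, 3): -53.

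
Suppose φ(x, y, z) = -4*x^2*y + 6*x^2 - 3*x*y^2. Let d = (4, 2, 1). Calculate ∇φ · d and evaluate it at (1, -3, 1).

∂φ/∂x = -8*x*y + 12*x - 3*y^2
∂φ/∂y = -4*x^2 - 6*x*y
∂φ/∂z = 0
∇φ at (1, -3, 1) = (9, 14, 0)
∇φ · d = (9)(4) + (14)(2) + (0)(1) = 64

64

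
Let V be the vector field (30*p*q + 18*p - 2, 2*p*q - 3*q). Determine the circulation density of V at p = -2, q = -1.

∂V₂/∂p = 2*q
∂V₁/∂q = 30*p
Scalar curl = -30*p + 2*q
At (-2, -1): 58.

58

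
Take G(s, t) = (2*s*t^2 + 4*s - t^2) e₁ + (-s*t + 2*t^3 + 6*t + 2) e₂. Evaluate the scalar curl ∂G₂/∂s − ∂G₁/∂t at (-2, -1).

∂G₂/∂s = -t
∂G₁/∂t = 4*s*t - 2*t
Scalar curl = -4*s*t + t
At (-2, -1): -9.

-9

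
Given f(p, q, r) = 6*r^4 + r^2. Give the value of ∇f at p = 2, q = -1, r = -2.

(0, 0, -196)

∂f/∂p = 0
∂f/∂q = 0
∂f/∂r = 24*r^3 + 2*r
∇f = (0, 0, 24*r^3 + 2*r)
At (2, -1, -2): (0, 0, -196).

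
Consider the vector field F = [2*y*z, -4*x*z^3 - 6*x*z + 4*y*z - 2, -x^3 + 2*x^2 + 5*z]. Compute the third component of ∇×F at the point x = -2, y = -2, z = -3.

(∇×F)_3 = ∂F₂/∂x − ∂F₁/∂y
= -4*z^3 - 6*z − (2*z)
= -4*z^3 - 8*z
At (-2, -2, -3): 132.

132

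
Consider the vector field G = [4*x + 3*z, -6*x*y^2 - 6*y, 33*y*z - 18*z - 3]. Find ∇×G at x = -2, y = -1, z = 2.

(∇×G)₁ = ∂G₃/∂y − ∂G₂/∂z = 33*z
(∇×G)₂ = ∂G₁/∂z − ∂G₃/∂x = 3
(∇×G)₃ = ∂G₂/∂x − ∂G₁/∂y = -6*y^2
∇×G = (33*z, 3, -6*y^2)
At (-2, -1, 2): (66, 3, -6).

(66, 3, -6)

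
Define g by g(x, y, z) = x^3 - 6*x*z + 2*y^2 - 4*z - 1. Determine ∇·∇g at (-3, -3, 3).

-14

∂²g/∂x² = 6*x
∂²g/∂y² = 4
∂²g/∂z² = 0
∇²g = 6*x + 4
At (-3, -3, 3): -14.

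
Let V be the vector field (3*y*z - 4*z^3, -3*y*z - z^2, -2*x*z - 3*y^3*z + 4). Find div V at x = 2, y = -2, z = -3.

∂V₁/∂x = 0
∂V₂/∂y = -3*z
∂V₃/∂z = -2*x - 3*y^3
∇·V = -2*x - 3*y^3 - 3*z
At (2, -2, -3): 29.

29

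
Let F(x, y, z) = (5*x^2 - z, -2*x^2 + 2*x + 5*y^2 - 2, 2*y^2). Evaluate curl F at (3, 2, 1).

(∇×F)₁ = ∂F₃/∂y − ∂F₂/∂z = 4*y
(∇×F)₂ = ∂F₁/∂z − ∂F₃/∂x = -1
(∇×F)₃ = ∂F₂/∂x − ∂F₁/∂y = -4*x + 2
∇×F = (4*y, -1, -4*x + 2)
At (3, 2, 1): (8, -1, -10).

(8, -1, -10)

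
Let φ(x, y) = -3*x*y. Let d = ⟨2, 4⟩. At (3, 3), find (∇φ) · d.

-54

∂φ/∂x = -3*y
∂φ/∂y = -3*x
∇φ at (3, 3) = (-9, -9)
∇φ · d = (-9)(2) + (-9)(4) = -54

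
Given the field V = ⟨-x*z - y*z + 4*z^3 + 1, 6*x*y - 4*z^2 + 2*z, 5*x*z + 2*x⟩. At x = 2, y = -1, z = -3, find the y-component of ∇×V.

120

(∇×V)_2 = ∂V₁/∂z − ∂V₃/∂x
= -x - y + 12*z^2 − (5*z + 2)
= -x - y + 12*z^2 - 5*z - 2
At (2, -1, -3): 120.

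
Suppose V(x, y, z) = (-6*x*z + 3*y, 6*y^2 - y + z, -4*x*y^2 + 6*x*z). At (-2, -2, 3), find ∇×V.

(∇×V)₁ = ∂V₃/∂y − ∂V₂/∂z = -8*x*y - 1
(∇×V)₂ = ∂V₁/∂z − ∂V₃/∂x = -6*x + 4*y^2 - 6*z
(∇×V)₃ = ∂V₂/∂x − ∂V₁/∂y = -3
∇×V = (-8*x*y - 1, -6*x + 4*y^2 - 6*z, -3)
At (-2, -2, 3): (-33, 10, -3).

(-33, 10, -3)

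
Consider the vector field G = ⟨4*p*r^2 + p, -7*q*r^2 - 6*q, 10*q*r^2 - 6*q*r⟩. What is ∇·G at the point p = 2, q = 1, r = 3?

∂G₁/∂p = 4*r^2 + 1
∂G₂/∂q = -7*r^2 - 6
∂G₃/∂r = 20*q*r - 6*q
∇·G = 20*q*r - 6*q - 3*r^2 - 5
At (2, 1, 3): 22.

22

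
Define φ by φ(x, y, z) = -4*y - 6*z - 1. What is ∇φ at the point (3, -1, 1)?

(0, -4, -6)

∂φ/∂x = 0
∂φ/∂y = -4
∂φ/∂z = -6
∇φ = (0, -4, -6)
At (3, -1, 1): (0, -4, -6).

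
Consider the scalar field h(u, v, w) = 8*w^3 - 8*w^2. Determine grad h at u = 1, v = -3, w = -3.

(0, 0, 264)

∂h/∂u = 0
∂h/∂v = 0
∂h/∂w = 24*w^2 - 16*w
∇h = (0, 0, 24*w^2 - 16*w)
At (1, -3, -3): (0, 0, 264).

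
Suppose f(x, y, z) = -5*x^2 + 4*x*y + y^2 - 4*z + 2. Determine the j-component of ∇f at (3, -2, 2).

(∇f)_2 = ∂f/∂y = 4*x + 2*y
At (3, -2, 2): 8.

8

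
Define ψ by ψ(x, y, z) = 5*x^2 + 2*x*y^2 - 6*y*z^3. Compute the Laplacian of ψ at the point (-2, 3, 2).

∂²ψ/∂x² = 10
∂²ψ/∂y² = 4*x
∂²ψ/∂z² = -36*y*z
∇²ψ = 4*x - 36*y*z + 10
At (-2, 3, 2): -214.

-214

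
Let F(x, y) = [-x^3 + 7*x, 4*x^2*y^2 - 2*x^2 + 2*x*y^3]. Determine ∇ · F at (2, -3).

7

∂F₁/∂x = -3*x^2 + 7
∂F₂/∂y = 8*x^2*y + 6*x*y^2
∇·F = 8*x^2*y - 3*x^2 + 6*x*y^2 + 7
At (2, -3): 7.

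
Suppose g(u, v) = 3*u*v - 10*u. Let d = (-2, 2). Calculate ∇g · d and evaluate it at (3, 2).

∂g/∂u = 3*v - 10
∂g/∂v = 3*u
∇g at (3, 2) = (-4, 9)
∇g · d = (-4)(-2) + (9)(2) = 26

26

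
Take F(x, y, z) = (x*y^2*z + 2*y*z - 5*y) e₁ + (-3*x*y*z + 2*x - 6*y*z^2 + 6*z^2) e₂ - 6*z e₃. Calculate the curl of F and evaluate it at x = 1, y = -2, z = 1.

(∇×F)₁ = ∂F₃/∂y − ∂F₂/∂z = 3*x*y + 12*y*z - 12*z
(∇×F)₂ = ∂F₁/∂z − ∂F₃/∂x = x*y^2 + 2*y
(∇×F)₃ = ∂F₂/∂x − ∂F₁/∂y = -2*x*y*z - 3*y*z - 2*z + 7
∇×F = (3*x*y + 12*y*z - 12*z, x*y^2 + 2*y, -2*x*y*z - 3*y*z - 2*z + 7)
At (1, -2, 1): (-42, 0, 15).

(-42, 0, 15)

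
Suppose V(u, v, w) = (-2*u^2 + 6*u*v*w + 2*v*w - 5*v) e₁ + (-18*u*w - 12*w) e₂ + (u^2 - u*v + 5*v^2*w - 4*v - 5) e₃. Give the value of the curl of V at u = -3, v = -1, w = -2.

(-23, 21, 9)

(∇×V)₁ = ∂V₃/∂v − ∂V₂/∂w = 17*u + 10*v*w + 8
(∇×V)₂ = ∂V₁/∂w − ∂V₃/∂u = 6*u*v - 2*u + 3*v
(∇×V)₃ = ∂V₂/∂u − ∂V₁/∂v = -6*u*w - 20*w + 5
∇×V = (17*u + 10*v*w + 8, 6*u*v - 2*u + 3*v, -6*u*w - 20*w + 5)
At (-3, -1, -2): (-23, 21, 9).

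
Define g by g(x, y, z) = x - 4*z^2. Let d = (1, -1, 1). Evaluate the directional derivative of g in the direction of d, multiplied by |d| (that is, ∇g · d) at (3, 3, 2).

-15

∂g/∂x = 1
∂g/∂y = 0
∂g/∂z = -8*z
∇g at (3, 3, 2) = (1, 0, -16)
∇g · d = (1)(1) + (0)(-1) + (-16)(1) = -15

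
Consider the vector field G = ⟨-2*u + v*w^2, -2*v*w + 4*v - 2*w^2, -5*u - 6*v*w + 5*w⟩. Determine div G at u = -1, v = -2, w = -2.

23

∂G₁/∂u = -2
∂G₂/∂v = -2*w + 4
∂G₃/∂w = -6*v + 5
∇·G = -6*v - 2*w + 7
At (-1, -2, -2): 23.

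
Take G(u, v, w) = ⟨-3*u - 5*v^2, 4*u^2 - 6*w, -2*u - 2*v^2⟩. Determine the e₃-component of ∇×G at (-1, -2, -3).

(∇×G)_3 = ∂G₂/∂u − ∂G₁/∂v
= 8*u − (-10*v)
= 8*u + 10*v
At (-1, -2, -3): -28.

-28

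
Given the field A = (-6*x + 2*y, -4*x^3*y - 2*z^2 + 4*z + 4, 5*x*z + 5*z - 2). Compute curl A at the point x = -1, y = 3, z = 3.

(∇×A)₁ = ∂A₃/∂y − ∂A₂/∂z = 4*z - 4
(∇×A)₂ = ∂A₁/∂z − ∂A₃/∂x = -5*z
(∇×A)₃ = ∂A₂/∂x − ∂A₁/∂y = -12*x^2*y - 2
∇×A = (4*z - 4, -5*z, -12*x^2*y - 2)
At (-1, 3, 3): (8, -15, -38).

(8, -15, -38)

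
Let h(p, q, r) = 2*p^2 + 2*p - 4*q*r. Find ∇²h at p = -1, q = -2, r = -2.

∂²h/∂p² = 4
∂²h/∂q² = 0
∂²h/∂r² = 0
∇²h = 4
At (-1, -2, -2): 4.

4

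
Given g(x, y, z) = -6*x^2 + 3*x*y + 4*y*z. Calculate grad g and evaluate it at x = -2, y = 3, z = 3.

∂g/∂x = -12*x + 3*y
∂g/∂y = 3*x + 4*z
∂g/∂z = 4*y
∇g = (-12*x + 3*y, 3*x + 4*z, 4*y)
At (-2, 3, 3): (33, 6, 12).

(33, 6, 12)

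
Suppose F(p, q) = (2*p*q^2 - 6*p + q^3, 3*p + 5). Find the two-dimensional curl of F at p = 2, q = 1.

∂F₂/∂p = 3
∂F₁/∂q = 4*p*q + 3*q^2
Scalar curl = -4*p*q - 3*q^2 + 3
At (2, 1): -8.

-8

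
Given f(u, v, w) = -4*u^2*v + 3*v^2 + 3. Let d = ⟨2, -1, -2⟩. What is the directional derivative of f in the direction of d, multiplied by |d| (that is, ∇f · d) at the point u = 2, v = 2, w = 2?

-60

∂f/∂u = -8*u*v
∂f/∂v = -4*u^2 + 6*v
∂f/∂w = 0
∇f at (2, 2, 2) = (-32, -4, 0)
∇f · d = (-32)(2) + (-4)(-1) + (0)(-2) = -60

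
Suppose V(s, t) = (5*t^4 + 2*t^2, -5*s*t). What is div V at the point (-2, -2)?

∂V₁/∂s = 0
∂V₂/∂t = -5*s
∇·V = -5*s
At (-2, -2): 10.

10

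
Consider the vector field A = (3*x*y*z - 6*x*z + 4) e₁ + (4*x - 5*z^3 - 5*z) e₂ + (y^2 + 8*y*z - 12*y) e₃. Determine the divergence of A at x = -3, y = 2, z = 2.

16

∂A₁/∂x = 3*y*z - 6*z
∂A₂/∂y = 0
∂A₃/∂z = 8*y
∇·A = 3*y*z + 8*y - 6*z
At (-3, 2, 2): 16.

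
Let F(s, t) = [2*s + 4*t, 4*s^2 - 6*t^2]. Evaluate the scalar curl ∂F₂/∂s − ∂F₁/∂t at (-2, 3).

∂F₂/∂s = 8*s
∂F₁/∂t = 4
Scalar curl = 8*s - 4
At (-2, 3): -20.

-20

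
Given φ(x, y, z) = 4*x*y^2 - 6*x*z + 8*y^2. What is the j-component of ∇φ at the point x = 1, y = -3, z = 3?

-72

(∇φ)_2 = ∂φ/∂y = 8*x*y + 16*y
At (1, -3, 3): -72.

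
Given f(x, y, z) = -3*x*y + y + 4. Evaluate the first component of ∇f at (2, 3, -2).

(∇f)_1 = ∂f/∂x = -3*y
At (2, 3, -2): -9.

-9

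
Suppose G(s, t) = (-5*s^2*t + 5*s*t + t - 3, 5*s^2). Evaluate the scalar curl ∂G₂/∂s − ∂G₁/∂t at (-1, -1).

∂G₂/∂s = 10*s
∂G₁/∂t = -5*s^2 + 5*s + 1
Scalar curl = 5*s^2 + 5*s - 1
At (-1, -1): -1.

-1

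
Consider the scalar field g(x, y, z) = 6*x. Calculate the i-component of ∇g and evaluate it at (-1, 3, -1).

(∇g)_1 = ∂g/∂x = 6
At (-1, 3, -1): 6.

6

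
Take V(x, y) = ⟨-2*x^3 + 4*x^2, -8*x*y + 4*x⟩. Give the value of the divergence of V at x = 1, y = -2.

∂V₁/∂x = -6*x^2 + 8*x
∂V₂/∂y = -8*x
∇·V = -6*x^2
At (1, -2): -6.

-6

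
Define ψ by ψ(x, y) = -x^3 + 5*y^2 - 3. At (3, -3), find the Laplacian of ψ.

∂²ψ/∂x² = -6*x
∂²ψ/∂y² = 10
∇²ψ = -6*x + 10
At (3, -3): -8.

-8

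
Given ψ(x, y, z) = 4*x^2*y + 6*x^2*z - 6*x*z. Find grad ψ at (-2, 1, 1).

∂ψ/∂x = 8*x*y + 12*x*z - 6*z
∂ψ/∂y = 4*x^2
∂ψ/∂z = 6*x^2 - 6*x
∇ψ = (8*x*y + 12*x*z - 6*z, 4*x^2, 6*x^2 - 6*x)
At (-2, 1, 1): (-46, 16, 36).

(-46, 16, 36)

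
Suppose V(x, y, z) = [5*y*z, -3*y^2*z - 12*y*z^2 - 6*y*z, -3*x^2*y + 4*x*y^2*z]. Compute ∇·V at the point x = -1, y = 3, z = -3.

∂V₁/∂x = 0
∂V₂/∂y = -6*y*z - 12*z^2 - 6*z
∂V₃/∂z = 4*x*y^2
∇·V = 4*x*y^2 - 6*y*z - 12*z^2 - 6*z
At (-1, 3, -3): -72.

-72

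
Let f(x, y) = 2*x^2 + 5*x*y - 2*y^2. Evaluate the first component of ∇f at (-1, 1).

(∇f)_1 = ∂f/∂x = 4*x + 5*y
At (-1, 1): 1.

1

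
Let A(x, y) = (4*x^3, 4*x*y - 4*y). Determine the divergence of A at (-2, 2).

36

∂A₁/∂x = 12*x^2
∂A₂/∂y = 4*x - 4
∇·A = 12*x^2 + 4*x - 4
At (-2, 2): 36.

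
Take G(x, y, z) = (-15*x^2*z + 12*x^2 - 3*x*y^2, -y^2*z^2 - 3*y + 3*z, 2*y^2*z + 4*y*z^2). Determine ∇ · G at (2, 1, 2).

∂G₁/∂x = -30*x*z + 24*x - 3*y^2
∂G₂/∂y = -2*y*z^2 - 3
∂G₃/∂z = 2*y^2 + 8*y*z
∇·G = -30*x*z + 24*x - y^2 - 2*y*z^2 + 8*y*z - 3
At (2, 1, 2): -68.

-68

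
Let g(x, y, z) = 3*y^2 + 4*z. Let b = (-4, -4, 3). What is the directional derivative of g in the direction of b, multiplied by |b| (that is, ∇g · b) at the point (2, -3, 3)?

∂g/∂x = 0
∂g/∂y = 6*y
∂g/∂z = 4
∇g at (2, -3, 3) = (0, -18, 4)
∇g · b = (0)(-4) + (-18)(-4) + (4)(3) = 84

84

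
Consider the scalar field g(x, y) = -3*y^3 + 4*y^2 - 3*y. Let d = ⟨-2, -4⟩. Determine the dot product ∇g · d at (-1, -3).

∂g/∂x = 0
∂g/∂y = -9*y^2 + 8*y - 3
∇g at (-1, -3) = (0, -108)
∇g · d = (0)(-2) + (-108)(-4) = 432

432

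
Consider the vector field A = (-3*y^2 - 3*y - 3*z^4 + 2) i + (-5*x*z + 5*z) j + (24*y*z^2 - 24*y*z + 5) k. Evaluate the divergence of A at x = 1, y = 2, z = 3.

∂A₁/∂x = 0
∂A₂/∂y = 0
∂A₃/∂z = 48*y*z - 24*y
∇·A = 48*y*z - 24*y
At (1, 2, 3): 240.

240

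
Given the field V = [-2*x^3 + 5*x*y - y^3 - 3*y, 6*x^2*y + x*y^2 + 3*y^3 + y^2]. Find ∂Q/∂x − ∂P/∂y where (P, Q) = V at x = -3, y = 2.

-38

∂V₂/∂x = 12*x*y + y^2
∂V₁/∂y = 5*x - 3*y^2 - 3
Scalar curl = 12*x*y - 5*x + 4*y^2 + 3
At (-3, 2): -38.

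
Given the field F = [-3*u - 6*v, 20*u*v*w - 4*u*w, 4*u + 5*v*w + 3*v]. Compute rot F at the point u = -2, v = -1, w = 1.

(-40, -4, -18)

(∇×F)₁ = ∂F₃/∂v − ∂F₂/∂w = -20*u*v + 4*u + 5*w + 3
(∇×F)₂ = ∂F₁/∂w − ∂F₃/∂u = -4
(∇×F)₃ = ∂F₂/∂u − ∂F₁/∂v = 20*v*w - 4*w + 6
∇×F = (-20*u*v + 4*u + 5*w + 3, -4, 20*v*w - 4*w + 6)
At (-2, -1, 1): (-40, -4, -18).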